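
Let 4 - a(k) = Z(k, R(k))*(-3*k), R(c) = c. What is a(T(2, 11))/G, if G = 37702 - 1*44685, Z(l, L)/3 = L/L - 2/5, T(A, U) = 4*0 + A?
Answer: -74/34915 ≈ -0.0021194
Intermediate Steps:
T(A, U) = A (T(A, U) = 0 + A = A)
Z(l, L) = 9/5 (Z(l, L) = 3*(L/L - 2/5) = 3*(1 - 2*1/5) = 3*(1 - 2/5) = 3*(3/5) = 9/5)
a(k) = 4 + 27*k/5 (a(k) = 4 - 9*(-3*k)/5 = 4 - (-27)*k/5 = 4 + 27*k/5)
G = -6983 (G = 37702 - 44685 = -6983)
a(T(2, 11))/G = (4 + (27/5)*2)/(-6983) = (4 + 54/5)*(-1/6983) = (74/5)*(-1/6983) = -74/34915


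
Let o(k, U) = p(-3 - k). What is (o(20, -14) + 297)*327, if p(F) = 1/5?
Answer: 485922/5 ≈ 97184.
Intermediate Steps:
p(F) = 1/5 (p(F) = 1*(1/5) = 1/5)
o(k, U) = 1/5
(o(20, -14) + 297)*327 = (1/5 + 297)*327 = (1486/5)*327 = 485922/5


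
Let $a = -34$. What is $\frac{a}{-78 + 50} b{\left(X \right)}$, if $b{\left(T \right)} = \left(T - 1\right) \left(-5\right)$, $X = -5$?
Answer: $\frac{255}{7} \approx 36.429$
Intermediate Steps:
$b{\left(T \right)} = 5 - 5 T$ ($b{\left(T \right)} = \left(-1 + T\right) \left(-5\right) = 5 - 5 T$)
$\frac{a}{-78 + 50} b{\left(X \right)} = - \frac{34}{-78 + 50} \left(5 - -25\right) = - \frac{34}{-28} \left(5 + 25\right) = \left(-34\right) \left(- \frac{1}{28}\right) 30 = \frac{17}{14} \cdot 30 = \frac{255}{7}$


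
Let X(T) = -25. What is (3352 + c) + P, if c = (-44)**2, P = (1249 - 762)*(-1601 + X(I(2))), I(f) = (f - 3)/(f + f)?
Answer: -786574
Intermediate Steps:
I(f) = (-3 + f)/(2*f) (I(f) = (-3 + f)/((2*f)) = (-3 + f)*(1/(2*f)) = (-3 + f)/(2*f))
P = -791862 (P = (1249 - 762)*(-1601 - 25) = 487*(-1626) = -791862)
c = 1936
(3352 + c) + P = (3352 + 1936) - 791862 = 5288 - 791862 = -786574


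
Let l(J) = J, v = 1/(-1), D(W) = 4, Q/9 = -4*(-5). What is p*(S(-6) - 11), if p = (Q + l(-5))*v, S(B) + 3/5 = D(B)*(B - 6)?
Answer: 10430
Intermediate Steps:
Q = 180 (Q = 9*(-4*(-5)) = 9*20 = 180)
S(B) = -123/5 + 4*B (S(B) = -⅗ + 4*(B - 6) = -⅗ + 4*(-6 + B) = -⅗ + (-24 + 4*B) = -123/5 + 4*B)
v = -1
p = -175 (p = (180 - 5)*(-1) = 175*(-1) = -175)
p*(S(-6) - 11) = -175*((-123/5 + 4*(-6)) - 11) = -175*((-123/5 - 24) - 11) = -175*(-243/5 - 11) = -175*(-298/5) = 10430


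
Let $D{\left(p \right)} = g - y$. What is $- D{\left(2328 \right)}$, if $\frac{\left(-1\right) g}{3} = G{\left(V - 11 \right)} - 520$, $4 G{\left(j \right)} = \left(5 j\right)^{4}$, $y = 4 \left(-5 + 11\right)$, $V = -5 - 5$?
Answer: $\frac{364645731}{4} \approx 9.1161 \cdot 10^{7}$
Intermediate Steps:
$V = -10$
$y = 24$ ($y = 4 \cdot 6 = 24$)
$G{\left(j \right)} = \frac{625 j^{4}}{4}$ ($G{\left(j \right)} = \frac{\left(5 j\right)^{4}}{4} = \frac{625 j^{4}}{4}$)
$g = - \frac{364645635}{4}$ ($g = - 3 \left(\frac{625 \left(-10 - 11\right)^{4}}{4} - 520\right) = - 3 \left(\frac{625 \left(-21\right)^{4}}{4} - 520\right) = - 3 \left(\frac{625}{4} \cdot 194481 - 520\right) = - 3 \left(\frac{121550625}{4} - 520\right) = \left(-3\right) \frac{121548545}{4} = - \frac{364645635}{4} \approx -9.1161 \cdot 10^{7}$)
$D{\left(p \right)} = - \frac{364645731}{4}$ ($D{\left(p \right)} = - \frac{364645635}{4} - 24 = - \frac{364645731}{4}$)
$- D{\left(2328 \right)} = \left(-1\right) \left(- \frac{364645731}{4}\right) = \frac{364645731}{4}$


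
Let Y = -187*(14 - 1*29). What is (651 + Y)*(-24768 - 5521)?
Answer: -104678784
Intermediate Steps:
Y = 2805 (Y = -187*(14 - 29) = -187*(-15) = 2805)
(651 + Y)*(-24768 - 5521) = (651 + 2805)*(-24768 - 5521) = 3456*(-30289) = -104678784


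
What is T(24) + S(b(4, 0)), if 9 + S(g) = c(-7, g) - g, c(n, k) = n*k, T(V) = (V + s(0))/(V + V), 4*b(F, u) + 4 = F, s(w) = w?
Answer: -17/2 ≈ -8.5000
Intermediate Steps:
b(F, u) = -1 + F/4
T(V) = 1/2 (T(V) = (V + 0)/(V + V) = V/((2*V)) = V*(1/(2*V)) = 1/2)
c(n, k) = k*n
S(g) = -9 - 8*g (S(g) = -9 + (g*(-7) - g) = -9 + (-7*g - g) = -9 - 8*g)
T(24) + S(b(4, 0)) = 1/2 + (-9 - 8*(-1 + (1/4)*4)) = 1/2 + (-9 - 8*(-1 + 1)) = 1/2 + (-9 - 8*0) = 1/2 + (-9 + 0) = 1/2 - 9 = -17/2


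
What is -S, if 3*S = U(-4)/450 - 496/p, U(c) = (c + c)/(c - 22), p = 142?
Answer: 725258/623025 ≈ 1.1641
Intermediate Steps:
U(c) = 2*c/(-22 + c) (U(c) = (2*c)/(-22 + c) = 2*c/(-22 + c))
S = -725258/623025 (S = ((2*(-4)/(-22 - 4))/450 - 496/142)/3 = ((2*(-4)/(-26))*(1/450) - 496*1/142)/3 = ((2*(-4)*(-1/26))*(1/450) - 248/71)/3 = ((4/13)*(1/450) - 248/71)/3 = (2/2925 - 248/71)/3 = (⅓)*(-725258/207675) = -725258/623025 ≈ -1.1641)
-S = -1*(-725258/623025) = 725258/623025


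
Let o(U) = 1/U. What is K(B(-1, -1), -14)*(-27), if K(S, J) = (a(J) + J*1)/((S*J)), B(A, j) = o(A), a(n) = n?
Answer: 54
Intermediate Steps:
B(A, j) = 1/A
K(S, J) = 2/S (K(S, J) = (J + J*1)/((S*J)) = (J + J)/((J*S)) = (2*J)*(1/(J*S)) = 2/S)
K(B(-1, -1), -14)*(-27) = (2/(1/(-1)))*(-27) = (2/(-1))*(-27) = (2*(-1))*(-27) = -2*(-27) = 54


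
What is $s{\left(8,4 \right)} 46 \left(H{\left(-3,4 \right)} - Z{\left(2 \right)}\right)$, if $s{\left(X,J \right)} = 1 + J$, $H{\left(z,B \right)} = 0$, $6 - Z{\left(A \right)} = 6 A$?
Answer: $1380$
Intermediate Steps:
$Z{\left(A \right)} = 6 - 6 A$
$s{\left(8,4 \right)} 46 \left(H{\left(-3,4 \right)} - Z{\left(2 \right)}\right) = \left(1 + 4\right) 46 \left(0 - \left(6 - 12\right)\right) = 5 \cdot 46 \left(0 - \left(6 - 12\right)\right) = 230 \left(0 - -6\right) = 230 \left(0 + 6\right) = 230 \cdot 6 = 1380$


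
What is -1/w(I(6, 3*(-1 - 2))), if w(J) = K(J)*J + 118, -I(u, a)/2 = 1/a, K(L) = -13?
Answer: -9/1036 ≈ -0.0086873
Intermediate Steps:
I(u, a) = -2/a
w(J) = 118 - 13*J (w(J) = -13*J + 118 = 118 - 13*J)
-1/w(I(6, 3*(-1 - 2))) = -1/(118 - (-26)/(3*(-1 - 2))) = -1/(118 - (-26)/(3*(-3))) = -1/(118 - (-26)/(-9)) = -1/(118 - (-26)*(-1)/9) = -1/(118 - 13*2/9) = -1/(118 - 26/9) = -1/1036/9 = -1*9/1036 = -9/1036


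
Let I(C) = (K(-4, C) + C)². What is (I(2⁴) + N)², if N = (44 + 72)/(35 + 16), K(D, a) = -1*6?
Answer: 27206656/2601 ≈ 10460.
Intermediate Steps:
K(D, a) = -6
N = 116/51 ≈ 2.2745
I(C) = (-6 + C)²
(I(2⁴) + N)² = ((-6 + 2⁴)² + 116/51)² = ((-6 + 16)² + 116/51)² = (10² + 116/51)² = (100 + 116/51)² = (5216/51)² = 27206656/2601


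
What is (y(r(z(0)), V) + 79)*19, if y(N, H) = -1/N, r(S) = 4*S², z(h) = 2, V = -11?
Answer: 23997/16 ≈ 1499.8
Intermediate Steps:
(y(r(z(0)), V) + 79)*19 = (-1/(4*2²) + 79)*19 = (-1/(4*4) + 79)*19 = (-1/16 + 79)*19 = (1263/16)*19 = 23997/16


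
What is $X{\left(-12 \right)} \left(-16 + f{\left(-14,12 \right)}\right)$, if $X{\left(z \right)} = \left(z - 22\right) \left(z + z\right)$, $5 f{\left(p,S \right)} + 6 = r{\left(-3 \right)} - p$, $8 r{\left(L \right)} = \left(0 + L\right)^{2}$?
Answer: $- \frac{57834}{5} \approx -11567.0$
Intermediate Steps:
$r{\left(L \right)} = \frac{L^{2}}{8}$ ($r{\left(L \right)} = \frac{\left(0 + L\right)^{2}}{8} = \frac{L^{2}}{8}$)
$f{\left(p,S \right)} = - \frac{39}{40} - \frac{p}{5}$ ($f{\left(p,S \right)} = - \frac{6}{5} + \frac{\frac{\left(-3\right)^{2}}{8} - p}{5} = - \frac{6}{5} + \frac{\frac{1}{8} \cdot 9 - p}{5} = - \frac{6}{5} + \frac{\frac{9}{8} - p}{5} = - \frac{6}{5} - \left(- \frac{9}{40} + \frac{p}{5}\right) = - \frac{39}{40} - \frac{p}{5}$)
$X{\left(z \right)} = 2 z \left(-22 + z\right)$ ($X{\left(z \right)} = \left(-22 + z\right) 2 z = 2 z \left(-22 + z\right)$)
$X{\left(-12 \right)} \left(-16 + f{\left(-14,12 \right)}\right) = 2 \left(-12\right) \left(-22 - 12\right) \left(-16 - - \frac{73}{40}\right) = 2 \left(-12\right) \left(-34\right) \left(-16 + \left(- \frac{39}{40} + \frac{14}{5}\right)\right) = 816 \left(-16 + \frac{73}{40}\right) = 816 \left(- \frac{567}{40}\right) = - \frac{57834}{5}$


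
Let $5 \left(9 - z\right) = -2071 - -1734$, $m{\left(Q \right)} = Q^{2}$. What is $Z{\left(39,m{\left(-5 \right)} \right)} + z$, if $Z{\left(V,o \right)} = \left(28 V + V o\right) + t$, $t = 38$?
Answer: $\frac{10907}{5} \approx 2181.4$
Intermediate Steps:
$Z{\left(V,o \right)} = 38 + 28 V + V o$ ($Z{\left(V,o \right)} = \left(28 V + V o\right) + 38 = 38 + 28 V + V o$)
$z = \frac{382}{5}$ ($z = 9 - \frac{-2071 - -1734}{5} = 9 - \frac{-2071 + 1734}{5} = 9 - - \frac{337}{5} = 9 + \frac{337}{5} = \frac{382}{5} \approx 76.4$)
$Z{\left(39,m{\left(-5 \right)} \right)} + z = \left(38 + 28 \cdot 39 + 39 \left(-5\right)^{2}\right) + \frac{382}{5} = \left(38 + 1092 + 39 \cdot 25\right) + \frac{382}{5} = \left(38 + 1092 + 975\right) + \frac{382}{5} = 2105 + \frac{382}{5} = \frac{10907}{5}$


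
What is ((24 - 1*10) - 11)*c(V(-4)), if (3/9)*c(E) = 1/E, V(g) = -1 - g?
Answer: 3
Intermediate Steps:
c(E) = 3/E
((24 - 1*10) - 11)*c(V(-4)) = ((24 - 1*10) - 11)*(3/(-1 - 1*(-4))) = ((24 - 10) - 11)*(3/(-1 + 4)) = (14 - 11)*(3/3) = 3*(3*(⅓)) = 3*1 = 3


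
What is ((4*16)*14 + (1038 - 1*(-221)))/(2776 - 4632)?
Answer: -2155/1856 ≈ -1.1611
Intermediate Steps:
((4*16)*14 + (1038 - 1*(-221)))/(2776 - 4632) = (64*14 + (1038 + 221))/(-1856) = (896 + 1259)*(-1/1856) = 2155*(-1/1856) = -2155/1856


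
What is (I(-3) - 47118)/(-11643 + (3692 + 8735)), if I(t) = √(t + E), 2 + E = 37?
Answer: -23559/392 + √2/196 ≈ -60.092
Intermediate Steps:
E = 35 (E = -2 + 37 = 35)
I(t) = √(35 + t) (I(t) = √(t + 35) = √(35 + t))
(I(-3) - 47118)/(-11643 + (3692 + 8735)) = (√(35 - 3) - 47118)/(-11643 + (3692 + 8735)) = (√32 - 47118)/(-11643 + 12427) = (4*√2 - 47118)/784 = (-47118 + 4*√2)*(1/784) = -23559/392 + √2/196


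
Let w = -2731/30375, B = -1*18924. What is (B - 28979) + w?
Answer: -1455056356/30375 ≈ -47903.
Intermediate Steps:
B = -18924
w = -2731/30375 (w = -2731*1/30375 = -2731/30375 ≈ -0.089909)
(B - 28979) + w = (-18924 - 28979) - 2731/30375 = -47903 - 2731/30375 = -1455056356/30375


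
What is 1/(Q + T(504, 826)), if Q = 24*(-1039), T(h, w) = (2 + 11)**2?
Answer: -1/24767 ≈ -4.0376e-5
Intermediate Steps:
T(h, w) = 169 (T(h, w) = 13**2 = 169)
Q = -24936
1/(Q + T(504, 826)) = 1/(-24936 + 169) = 1/(-24767) = -1/24767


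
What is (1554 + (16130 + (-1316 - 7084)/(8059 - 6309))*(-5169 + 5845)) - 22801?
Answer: 54396941/5 ≈ 1.0879e+7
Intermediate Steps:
(1554 + (16130 + (-1316 - 7084)/(8059 - 6309))*(-5169 + 5845)) - 22801 = (1554 + (16130 - 8400/1750)*676) - 22801 = (1554 + (16130 - 8400*1/1750)*676) - 22801 = (1554 + (16130 - 24/5)*676) - 22801 = (1554 + (80626/5)*676) - 22801 = (1554 + 54503176/5) - 22801 = 54510946/5 - 22801 = 54396941/5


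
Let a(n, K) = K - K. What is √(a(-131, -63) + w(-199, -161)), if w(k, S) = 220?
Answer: 2*√55 ≈ 14.832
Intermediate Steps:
a(n, K) = 0
√(a(-131, -63) + w(-199, -161)) = √(0 + 220) = √220 = 2*√55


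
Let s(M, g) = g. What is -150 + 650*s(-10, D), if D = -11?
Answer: -7300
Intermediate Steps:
-150 + 650*s(-10, D) = -150 + 650*(-11) = -150 - 7150 = -7300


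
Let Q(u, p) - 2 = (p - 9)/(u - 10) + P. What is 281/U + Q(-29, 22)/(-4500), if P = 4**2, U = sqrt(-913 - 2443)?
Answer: -53/13500 - 281*I*sqrt(839)/1678 ≈ -0.0039259 - 4.8506*I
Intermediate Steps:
U = 2*I*sqrt(839) (U = sqrt(-3356) = 2*I*sqrt(839) ≈ 57.931*I)
P = 16
Q(u, p) = 18 + (-9 + p)/(-10 + u) (Q(u, p) = 2 + ((p - 9)/(u - 10) + 16) = 2 + ((-9 + p)/(-10 + u) + 16) = 2 + (16 + (-9 + p)/(-10 + u)) = 18 + (-9 + p)/(-10 + u))
281/U + Q(-29, 22)/(-4500) = 281/((2*I*sqrt(839))) + ((-189 + 22 + 18*(-29))/(-10 - 29))/(-4500) = 281*(-I*sqrt(839)/1678) + ((-189 + 22 - 522)/(-39))*(-1/4500) = -281*I*sqrt(839)/1678 - 1/39*(-689)*(-1/4500) = -281*I*sqrt(839)/1678 + (53/3)*(-1/4500) = -281*I*sqrt(839)/1678 - 53/13500 = -53/13500 - 281*I*sqrt(839)/1678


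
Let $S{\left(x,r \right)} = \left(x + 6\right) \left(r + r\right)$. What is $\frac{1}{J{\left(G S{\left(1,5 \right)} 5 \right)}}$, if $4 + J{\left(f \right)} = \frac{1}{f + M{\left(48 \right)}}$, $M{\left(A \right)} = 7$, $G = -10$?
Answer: $- \frac{3493}{13973} \approx -0.24998$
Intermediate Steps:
$S{\left(x,r \right)} = 2 r \left(6 + x\right)$ ($S{\left(x,r \right)} = \left(6 + x\right) 2 r = 2 r \left(6 + x\right)$)
$J{\left(f \right)} = -4 + \frac{1}{7 + f}$ ($J{\left(f \right)} = -4 + \frac{1}{f + 7} = -4 + \frac{1}{7 + f}$)
$\frac{1}{J{\left(G S{\left(1,5 \right)} 5 \right)}} = \frac{1}{\frac{1}{7 + - 10 \cdot 2 \cdot 5 \left(6 + 1\right) 5} \left(-27 - 4 - 10 \cdot 2 \cdot 5 \left(6 + 1\right) 5\right)} = \frac{1}{\frac{1}{7 + - 10 \cdot 2 \cdot 5 \cdot 7 \cdot 5} \left(-27 - 4 - 10 \cdot 2 \cdot 5 \cdot 7 \cdot 5\right)} = \frac{1}{\frac{1}{7 + \left(-10\right) 70 \cdot 5} \left(-27 - 4 \left(-10\right) 70 \cdot 5\right)} = \frac{1}{\frac{1}{7 - 3500} \left(-27 - 4 \left(\left(-700\right) 5\right)\right)} = \frac{1}{\frac{1}{7 - 3500} \left(-27 - -14000\right)} = \frac{1}{\frac{1}{-3493} \left(-27 + 14000\right)} = \frac{1}{\left(- \frac{1}{3493}\right) 13973} = \frac{1}{- \frac{13973}{3493}} = - \frac{3493}{13973}$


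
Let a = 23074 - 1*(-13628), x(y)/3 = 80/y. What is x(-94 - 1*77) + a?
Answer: 2091934/57 ≈ 36701.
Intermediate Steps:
x(y) = 240/y (x(y) = 3*(80/y) = 240/y)
a = 36702 (a = 23074 + 13628 = 36702)
x(-94 - 1*77) + a = 240/(-94 - 1*77) + 36702 = 240/(-94 - 77) + 36702 = 240/(-171) + 36702 = 240*(-1/171) + 36702 = -80/57 + 36702 = 2091934/57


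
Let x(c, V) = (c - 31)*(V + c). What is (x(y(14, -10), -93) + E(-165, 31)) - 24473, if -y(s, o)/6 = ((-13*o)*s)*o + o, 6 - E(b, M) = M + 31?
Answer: 11924177714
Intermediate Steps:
E(b, M) = -25 - M (E(b, M) = 6 - (M + 31) = 6 - (31 + M) = 6 + (-31 - M) = -25 - M)
y(s, o) = -6*o + 78*s*o² (y(s, o) = -6*(((-13*o)*s)*o + o) = -6*((-13*o*s)*o + o) = -6*(-13*s*o² + o) = -6*(o - 13*s*o²) = -6*o + 78*s*o²)
x(c, V) = (-31 + c)*(V + c)
(x(y(14, -10), -93) + E(-165, 31)) - 24473 = (((6*(-10)*(-1 + 13*(-10)*14))² - 31*(-93) - 186*(-10)*(-1 + 13*(-10)*14) - 558*(-10)*(-1 + 13*(-10)*14)) + (-25 - 1*31)) - 24473 = (((6*(-10)*(-1 - 1820))² + 2883 - 186*(-10)*(-1 - 1820) - 558*(-10)*(-1 - 1820)) + (-25 - 31)) - 24473 = (((6*(-10)*(-1821))² + 2883 - 186*(-10)*(-1821) - 558*(-10)*(-1821)) - 56) - 24473 = ((109260² + 2883 - 31*109260 - 93*109260) - 56) - 24473 = ((11937747600 + 2883 - 3387060 - 10161180) - 56) - 24473 = (11924202243 - 56) - 24473 = 11924202187 - 24473 = 11924177714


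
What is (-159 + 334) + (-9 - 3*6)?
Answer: 148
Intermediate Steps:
(-159 + 334) + (-9 - 3*6) = 175 + (-9 - 18) = 175 - 27 = 148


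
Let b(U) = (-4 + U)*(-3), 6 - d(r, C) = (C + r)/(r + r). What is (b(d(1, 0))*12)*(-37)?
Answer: 1998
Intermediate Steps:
d(r, C) = 6 - (C + r)/(2*r) (d(r, C) = 6 - (C + r)/(r + r) = 6 - (C + r)/(2*r))
b(U) = 12 - 3*U
(b(d(1, 0))*12)*(-37) = ((12 - 3*(-1*0 + 11*1)/(2*1))*12)*(-37) = ((12 - 3*(0 + 11)/2)*12)*(-37) = ((12 - 3*11/2)*12)*(-37) = ((12 - 33/2)*12)*(-37) = -9/2*12*(-37) = -54*(-37) = 1998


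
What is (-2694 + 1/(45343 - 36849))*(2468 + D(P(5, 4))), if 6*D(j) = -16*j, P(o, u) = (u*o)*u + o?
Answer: -76932091270/12741 ≈ -6.0382e+6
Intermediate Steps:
P(o, u) = o + o*u² (P(o, u) = (o*u)*u + o = o*u² + o = o + o*u²)
D(j) = -8*j/3 (D(j) = (-16*j)/6 = -8*j/3)
(-2694 + 1/(45343 - 36849))*(2468 + D(P(5, 4))) = (-2694 + 1/(45343 - 36849))*(2468 - 40*(1 + 4²)/3) = (-2694 + 1/8494)*(2468 - 40*(1 + 16)/3) = (-2694 + 1/8494)*(2468 - 40*17/3) = -22882835*(2468 - 8/3*85)/8494 = -22882835*(2468 - 680/3)/8494 = -22882835/8494*6724/3 = -76932091270/12741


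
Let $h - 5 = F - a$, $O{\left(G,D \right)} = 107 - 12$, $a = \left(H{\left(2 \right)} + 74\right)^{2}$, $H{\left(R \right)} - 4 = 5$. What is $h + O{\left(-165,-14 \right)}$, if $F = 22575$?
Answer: $15786$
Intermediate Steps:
$H{\left(R \right)} = 9$ ($H{\left(R \right)} = 4 + 5 = 9$)
$a = 6889$ ($a = \left(9 + 74\right)^{2} = 83^{2} = 6889$)
$O{\left(G,D \right)} = 95$ ($O{\left(G,D \right)} = 107 - 12 = 95$)
$h = 15691$ ($h = 5 + \left(22575 - 6889\right) = 5 + 15686 = 15691$)
$h + O{\left(-165,-14 \right)} = 15691 + 95 = 15786$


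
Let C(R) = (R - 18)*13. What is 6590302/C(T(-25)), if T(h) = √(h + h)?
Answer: -59312718/2431 - 16475755*I*√2/2431 ≈ -24399.0 - 9584.6*I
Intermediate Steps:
T(h) = √2*√h (T(h) = √(2*h) = √2*√h)
C(R) = -234 + 13*R (C(R) = (-18 + R)*13 = -234 + 13*R)
6590302/C(T(-25)) = 6590302/(-234 + 13*(√2*√(-25))) = 6590302/(-234 + 13*(√2*(5*I))) = 6590302/(-234 + 13*(5*I*√2)) = 6590302/(-234 + 65*I*√2)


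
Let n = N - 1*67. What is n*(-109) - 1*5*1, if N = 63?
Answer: 431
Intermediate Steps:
n = -4 (n = 63 - 1*67 = 63 - 67 = -4)
n*(-109) - 1*5*1 = -4*(-109) - 1*5*1 = 436 - 5*1 = 436 - 5 = 431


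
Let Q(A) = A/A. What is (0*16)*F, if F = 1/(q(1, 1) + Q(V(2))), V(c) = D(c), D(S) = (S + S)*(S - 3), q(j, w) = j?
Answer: 0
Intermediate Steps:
D(S) = 2*S*(-3 + S) (D(S) = (2*S)*(-3 + S) = 2*S*(-3 + S))
V(c) = 2*c*(-3 + c)
Q(A) = 1
F = 1/2 (F = 1/(1 + 1) = 1/2 ≈ 0.50000)
(0*16)*F = (0*16)*(1/2) = 0*(1/2) = 0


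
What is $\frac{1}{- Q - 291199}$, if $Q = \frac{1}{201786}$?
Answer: $- \frac{201786}{58759881415} \approx -3.4341 \cdot 10^{-6}$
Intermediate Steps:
$Q = \frac{1}{201786} \approx 4.9557 \cdot 10^{-6}$
$\frac{1}{- Q - 291199} = \frac{1}{\left(-1\right) \frac{1}{201786} - 291199} = \frac{1}{- \frac{1}{201786} + \left(-433431 + 142232\right)} = \frac{1}{- \frac{1}{201786} - 291199} = \frac{1}{- \frac{58759881415}{201786}} = - \frac{201786}{58759881415}$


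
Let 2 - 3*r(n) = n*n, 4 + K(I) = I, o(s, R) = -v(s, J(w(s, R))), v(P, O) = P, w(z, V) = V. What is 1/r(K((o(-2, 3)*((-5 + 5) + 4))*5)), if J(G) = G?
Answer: -3/1294 ≈ -0.0023184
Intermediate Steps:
o(s, R) = -s
K(I) = -4 + I
r(n) = 2/3 - n**2/3 (r(n) = 2/3 - n*n/3 = 2/3 - n**2/3)
1/r(K((o(-2, 3)*((-5 + 5) + 4))*5)) = 1/(2/3 - (-4 + ((-1*(-2))*((-5 + 5) + 4))*5)**2/3) = 1/(2/3 - (-4 + (2*(0 + 4))*5)**2/3) = 1/(2/3 - (-4 + (2*4)*5)**2/3) = 1/(2/3 - (-4 + 8*5)**2/3) = 1/(2/3 - (-4 + 40)**2/3) = 1/(2/3 - 1/3*36**2) = 1/(2/3 - 1/3*1296) = 1/(2/3 - 432) = 1/(-1294/3) = -3/1294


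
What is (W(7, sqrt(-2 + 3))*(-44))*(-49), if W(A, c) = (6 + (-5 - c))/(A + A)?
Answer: 0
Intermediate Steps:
W(A, c) = (1 - c)/(2*A) (W(A, c) = (1 - c)/((2*A)) = (1 - c)*(1/(2*A)) = (1 - c)/(2*A))
(W(7, sqrt(-2 + 3))*(-44))*(-49) = (((1/2)*(1 - sqrt(-2 + 3))/7)*(-44))*(-49) = (((1/2)*(1/7)*(1 - sqrt(1)))*(-44))*(-49) = (((1/2)*(1/7)*(1 - 1*1))*(-44))*(-49) = (((1/2)*(1/7)*(1 - 1))*(-44))*(-49) = (((1/2)*(1/7)*0)*(-44))*(-49) = (0*(-44))*(-49) = 0*(-49) = 0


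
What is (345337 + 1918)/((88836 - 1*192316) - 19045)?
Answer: -69451/24505 ≈ -2.8342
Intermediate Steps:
(345337 + 1918)/((88836 - 1*192316) - 19045) = 347255/((88836 - 192316) - 19045) = 347255/(-103480 - 19045) = 347255/(-122525) = 347255*(-1/122525) = -69451/24505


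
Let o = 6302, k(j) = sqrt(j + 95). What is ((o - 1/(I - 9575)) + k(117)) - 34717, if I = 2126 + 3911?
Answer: -100532269/3538 + 2*sqrt(53) ≈ -28400.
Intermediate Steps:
k(j) = sqrt(95 + j)
I = 6037
((o - 1/(I - 9575)) + k(117)) - 34717 = ((6302 - 1/(6037 - 9575)) + sqrt(95 + 117)) - 34717 = ((6302 - 1/(-3538)) + sqrt(212)) - 34717 = ((6302 - 1*(-1/3538)) + 2*sqrt(53)) - 34717 = ((6302 + 1/3538) + 2*sqrt(53)) - 34717 = (22296477/3538 + 2*sqrt(53)) - 34717 = -100532269/3538 + 2*sqrt(53)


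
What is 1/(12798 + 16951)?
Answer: 1/29749 ≈ 3.3615e-5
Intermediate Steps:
1/(12798 + 16951) = 1/29749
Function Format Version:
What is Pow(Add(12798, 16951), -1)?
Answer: Rational(1, 29749) ≈ 3.3615e-5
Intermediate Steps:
Pow(Add(12798, 16951), -1) = Pow(29749, -1) = Rational(1, 29749)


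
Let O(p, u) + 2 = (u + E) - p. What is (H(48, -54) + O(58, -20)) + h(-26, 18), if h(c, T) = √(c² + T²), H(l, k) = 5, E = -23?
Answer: -98 + 10*√10 ≈ -66.377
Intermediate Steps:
h(c, T) = √(T² + c²)
O(p, u) = -25 + u - p (O(p, u) = -2 + ((u - 23) - p) = -2 + ((-23 + u) - p) = -2 + (-23 + u - p) = -25 + u - p)
(H(48, -54) + O(58, -20)) + h(-26, 18) = (5 + (-25 - 20 - 1*58)) + √(18² + (-26)²) = (5 + (-25 - 20 - 58)) + √(324 + 676) = (5 - 103) + √1000 = -98 + 10*√10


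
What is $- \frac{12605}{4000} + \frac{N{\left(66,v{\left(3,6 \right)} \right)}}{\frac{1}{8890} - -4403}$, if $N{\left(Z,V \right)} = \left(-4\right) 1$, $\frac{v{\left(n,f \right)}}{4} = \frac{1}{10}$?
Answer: $- \frac{98707121591}{31314136800} \approx -3.1522$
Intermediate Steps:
$v{\left(n,f \right)} = \frac{2}{5}$ ($v{\left(n,f \right)} = \frac{4}{10} = 4 \cdot \frac{1}{10} = \frac{2}{5}$)
$N{\left(Z,V \right)} = -4$
$- \frac{12605}{4000} + \frac{N{\left(66,v{\left(3,6 \right)} \right)}}{\frac{1}{8890} - -4403} = - \frac{12605}{4000} - \frac{4}{\frac{1}{8890} - -4403} = \left(-12605\right) \frac{1}{4000} - \frac{4}{\frac{1}{8890} + 4403} = - \frac{2521}{800} - \frac{4}{\frac{39142671}{8890}} = - \frac{2521}{800} - \frac{35560}{39142671} = - \frac{98707121591}{31314136800}$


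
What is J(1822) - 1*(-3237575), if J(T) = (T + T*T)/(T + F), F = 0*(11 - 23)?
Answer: 3239398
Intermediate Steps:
F = 0 (F = 0*(-12) = 0)
J(T) = (T + T²)/T (J(T) = (T + T*T)/(T + 0) = (T + T²)/T)
J(1822) - 1*(-3237575) = (1 + 1822) - 1*(-3237575) = 1823 + 3237575 = 3239398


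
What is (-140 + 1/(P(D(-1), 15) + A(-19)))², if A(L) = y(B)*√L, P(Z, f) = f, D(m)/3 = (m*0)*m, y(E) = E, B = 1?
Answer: (-4033401*I + 587720*√19)/(2*(-103*I + 15*√19)) ≈ 19583.0 + 4.9998*I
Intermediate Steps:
D(m) = 0 (D(m) = 3*((m*0)*m) = 3*(0*m) = 3*0 = 0)
A(L) = √L (A(L) = 1*√L = √L)
(-140 + 1/(P(D(-1), 15) + A(-19)))² = (-140 + 1/(15 + √(-19)))² = (-140 + 1/(15 + I*√19))²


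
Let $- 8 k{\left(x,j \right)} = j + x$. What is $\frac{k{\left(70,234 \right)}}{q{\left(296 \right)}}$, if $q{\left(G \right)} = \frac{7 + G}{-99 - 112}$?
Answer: $\frac{8018}{303} \approx 26.462$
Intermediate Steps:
$q{\left(G \right)} = - \frac{7}{211} - \frac{G}{211}$ ($q{\left(G \right)} = \frac{7 + G}{-211} = \left(7 + G\right) \left(- \frac{1}{211}\right) = - \frac{7}{211} - \frac{G}{211}$)
$k{\left(x,j \right)} = - \frac{j}{8} - \frac{x}{8}$ ($k{\left(x,j \right)} = - \frac{j + x}{8} = - \frac{j}{8} - \frac{x}{8}$)
$\frac{k{\left(70,234 \right)}}{q{\left(296 \right)}} = \frac{\left(- \frac{1}{8}\right) 234 - \frac{35}{4}}{- \frac{7}{211} - \frac{296}{211}} = \frac{- \frac{117}{4} - \frac{35}{4}}{- \frac{7}{211} - \frac{296}{211}} = - \frac{38}{- \frac{303}{211}} = \left(-38\right) \left(- \frac{211}{303}\right) = \frac{8018}{303}$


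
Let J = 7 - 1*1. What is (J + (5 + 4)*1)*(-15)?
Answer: -225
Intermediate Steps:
J = 6 (J = 7 - 1 = 6)
(J + (5 + 4)*1)*(-15) = (6 + (5 + 4)*1)*(-15) = (6 + 9*1)*(-15) = (6 + 9)*(-15) = 15*(-15) = -225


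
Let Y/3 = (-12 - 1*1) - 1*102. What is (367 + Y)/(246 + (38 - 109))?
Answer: 22/175 ≈ 0.12571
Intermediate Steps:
Y = -345 (Y = 3*((-12 - 1*1) - 1*102) = 3*((-12 - 1) - 102) = 3*(-13 - 102) = 3*(-115) = -345)
(367 + Y)/(246 + (38 - 109)) = (367 - 345)/(246 + (38 - 109)) = 22/(246 - 71) = 22/175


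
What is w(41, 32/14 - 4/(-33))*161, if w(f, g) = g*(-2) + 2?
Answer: -14950/33 ≈ -453.03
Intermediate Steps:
w(f, g) = 2 - 2*g (w(f, g) = -2*g + 2 = 2 - 2*g)
w(41, 32/14 - 4/(-33))*161 = (2 - 2*(32/14 - 4/(-33)))*161 = (2 - 2*(32*(1/14) - 4*(-1/33)))*161 = (2 - 2*(16/7 + 4/33))*161 = (2 - 2*556/231)*161 = (2 - 1112/231)*161 = -650/231*161 = -14950/33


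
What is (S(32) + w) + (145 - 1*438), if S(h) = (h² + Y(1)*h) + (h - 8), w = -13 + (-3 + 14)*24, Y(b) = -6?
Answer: 814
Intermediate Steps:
w = 251 (w = -13 + 11*24 = -13 + 264 = 251)
S(h) = -8 + h² - 5*h (S(h) = (h² - 6*h) + (h - 8) = (h² - 6*h) + (-8 + h) = -8 + h² - 5*h)
(S(32) + w) + (145 - 1*438) = ((-8 + 32² - 5*32) + 251) + (145 - 1*438) = ((-8 + 1024 - 160) + 251) + (145 - 438) = (856 + 251) - 293 = 1107 - 293 = 814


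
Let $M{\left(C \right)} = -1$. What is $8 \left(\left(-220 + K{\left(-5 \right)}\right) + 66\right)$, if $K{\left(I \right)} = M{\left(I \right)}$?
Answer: $-1240$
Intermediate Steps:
$K{\left(I \right)} = -1$
$8 \left(\left(-220 + K{\left(-5 \right)}\right) + 66\right) = 8 \left(\left(-220 - 1\right) + 66\right) = 8 \left(-221 + 66\right) = 8 \left(-155\right) = -1240$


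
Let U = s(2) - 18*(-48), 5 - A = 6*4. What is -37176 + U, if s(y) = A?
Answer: -36331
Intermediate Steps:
A = -19 (A = 5 - 6*4 = 5 - 1*24 = 5 - 24 = -19)
s(y) = -19
U = 845 (U = -19 - 18*(-48) = -19 + 864 = 845)
-37176 + U = -37176 + 845 = -36331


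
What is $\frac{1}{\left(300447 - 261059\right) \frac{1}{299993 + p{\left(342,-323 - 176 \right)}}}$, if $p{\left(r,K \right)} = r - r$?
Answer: $\frac{299993}{39388} \approx 7.6164$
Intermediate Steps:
$p{\left(r,K \right)} = 0$
$\frac{1}{\left(300447 - 261059\right) \frac{1}{299993 + p{\left(342,-323 - 176 \right)}}} = \frac{1}{\left(300447 - 261059\right) \frac{1}{299993 + 0}} = \frac{1}{39388 \cdot \frac{1}{299993}} = \frac{1}{\frac{39388}{299993}} = \frac{299993}{39388}$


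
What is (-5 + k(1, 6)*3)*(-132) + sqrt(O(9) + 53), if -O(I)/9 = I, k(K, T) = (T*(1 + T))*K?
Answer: -15972 + 2*I*sqrt(7) ≈ -15972.0 + 5.2915*I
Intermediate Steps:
k(K, T) = K*T*(1 + T)
O(I) = -9*I
(-5 + k(1, 6)*3)*(-132) + sqrt(O(9) + 53) = (-5 + (1*6*(1 + 6))*3)*(-132) + sqrt(-9*9 + 53) = (-5 + (1*6*7)*3)*(-132) + sqrt(-81 + 53) = (-5 + 42*3)*(-132) + sqrt(-28) = (-5 + 126)*(-132) + 2*I*sqrt(7) = 121*(-132) + 2*I*sqrt(7) = -15972 + 2*I*sqrt(7)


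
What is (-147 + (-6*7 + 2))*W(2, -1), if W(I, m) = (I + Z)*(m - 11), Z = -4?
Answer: -4488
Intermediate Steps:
W(I, m) = (-11 + m)*(-4 + I) (W(I, m) = (I - 4)*(m - 11) = (-4 + I)*(-11 + m) = (-11 + m)*(-4 + I))
(-147 + (-6*7 + 2))*W(2, -1) = (-147 + (-6*7 + 2))*(44 - 11*2 - 4*(-1) + 2*(-1)) = (-147 + (-42 + 2))*(44 - 22 + 4 - 2) = (-147 - 40)*24 = -187*24 = -4488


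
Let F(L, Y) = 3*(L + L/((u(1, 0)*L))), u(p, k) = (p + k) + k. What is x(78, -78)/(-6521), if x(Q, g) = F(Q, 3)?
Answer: -237/6521 ≈ -0.036344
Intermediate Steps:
u(p, k) = p + 2*k (u(p, k) = (k + p) + k = p + 2*k)
F(L, Y) = 3 + 3*L (F(L, Y) = 3*(L + L/(((1 + 2*0)*L))) = 3*(L + L/(((1 + 0)*L))) = 3*(L + L/((1*L))) = 3*(L + L/L) = 3*(L + 1) = 3*(1 + L) = 3 + 3*L)
x(Q, g) = 3 + 3*Q
x(78, -78)/(-6521) = (3 + 3*78)/(-6521) = (3 + 234)*(-1/6521) = 237*(-1/6521) = -237/6521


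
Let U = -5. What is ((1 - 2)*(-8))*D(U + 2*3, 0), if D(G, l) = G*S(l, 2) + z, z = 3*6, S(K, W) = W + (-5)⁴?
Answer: 5160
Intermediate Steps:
S(K, W) = 625 + W (S(K, W) = W + 625 = 625 + W)
z = 18
D(G, l) = 18 + 627*G (D(G, l) = G*(625 + 2) + 18 = G*627 + 18 = 627*G + 18 = 18 + 627*G)
((1 - 2)*(-8))*D(U + 2*3, 0) = ((1 - 2)*(-8))*(18 + 627*(-5 + 2*3)) = (-1*(-8))*(18 + 627*(-5 + 6)) = 8*(18 + 627*1) = 8*(18 + 627) = 8*645 = 5160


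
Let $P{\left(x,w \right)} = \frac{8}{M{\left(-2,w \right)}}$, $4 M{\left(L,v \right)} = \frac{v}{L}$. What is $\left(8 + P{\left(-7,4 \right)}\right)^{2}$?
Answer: $64$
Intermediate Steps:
$M{\left(L,v \right)} = \frac{v}{4 L}$ ($M{\left(L,v \right)} = \frac{v \frac{1}{L}}{4} = \frac{v}{4 L}$)
$P{\left(x,w \right)} = - \frac{64}{w}$ ($P{\left(x,w \right)} = \frac{8}{\frac{1}{4} w \frac{1}{-2}} = \frac{8}{\frac{1}{4} w \left(- \frac{1}{2}\right)} = \frac{8}{\left(- \frac{1}{8}\right) w} = 8 \left(- \frac{8}{w}\right) = - \frac{64}{w}$)
$\left(8 + P{\left(-7,4 \right)}\right)^{2} = \left(8 - \frac{64}{4}\right)^{2} = \left(8 - 16\right)^{2} = \left(-8\right)^{2} = 64$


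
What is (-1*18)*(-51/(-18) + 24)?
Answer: -483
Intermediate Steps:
(-1*18)*(-51/(-18) + 24) = -18*(-51*(-1/18) + 24) = -18*(17/6 + 24) = -18*161/6 = -483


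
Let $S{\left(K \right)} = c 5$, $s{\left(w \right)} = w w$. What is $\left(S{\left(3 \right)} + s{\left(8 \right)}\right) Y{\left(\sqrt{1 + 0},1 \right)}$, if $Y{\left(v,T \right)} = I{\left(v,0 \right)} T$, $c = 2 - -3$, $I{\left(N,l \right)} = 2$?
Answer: $178$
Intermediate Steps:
$s{\left(w \right)} = w^{2}$
$c = 5$ ($c = 2 + 3 = 5$)
$S{\left(K \right)} = 25$ ($S{\left(K \right)} = 5 \cdot 5 = 25$)
$Y{\left(v,T \right)} = 2 T$
$\left(S{\left(3 \right)} + s{\left(8 \right)}\right) Y{\left(\sqrt{1 + 0},1 \right)} = \left(25 + 8^{2}\right) 2 \cdot 1 = \left(25 + 64\right) 2 = 89 \cdot 2 = 178$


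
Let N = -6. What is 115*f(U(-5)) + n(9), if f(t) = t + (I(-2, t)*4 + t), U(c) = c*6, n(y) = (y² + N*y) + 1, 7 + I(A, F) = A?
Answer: -11012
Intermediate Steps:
I(A, F) = -7 + A
n(y) = 1 + y² - 6*y (n(y) = (y² - 6*y) + 1 = 1 + y² - 6*y)
U(c) = 6*c
f(t) = -36 + 2*t (f(t) = t + ((-7 - 2)*4 + t) = t + (-9*4 + t) = t + (-36 + t) = -36 + 2*t)
115*f(U(-5)) + n(9) = 115*(-36 + 2*(6*(-5))) + (1 + 9² - 6*9) = 115*(-36 + 2*(-30)) + (1 + 81 - 54) = 115*(-36 - 60) + 28 = 115*(-96) + 28 = -11040 + 28 = -11012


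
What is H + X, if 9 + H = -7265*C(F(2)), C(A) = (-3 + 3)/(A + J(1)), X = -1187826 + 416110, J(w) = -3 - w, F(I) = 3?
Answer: -771725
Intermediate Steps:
X = -771716
C(A) = 0 (C(A) = (-3 + 3)/(A + (-3 - 1*1)) = 0/(A + (-3 - 1)) = 0/(A - 4) = 0/(-4 + A) = 0)
H = -9 (H = -9 - 7265*0 = -9 + 0 = -9)
H + X = -9 - 771716 = -771725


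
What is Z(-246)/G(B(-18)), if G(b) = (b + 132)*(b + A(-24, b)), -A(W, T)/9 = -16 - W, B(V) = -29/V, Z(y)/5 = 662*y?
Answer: 52764048/609427 ≈ 86.580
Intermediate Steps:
Z(y) = 3310*y (Z(y) = 5*(662*y) = 3310*y)
A(W, T) = 144 + 9*W (A(W, T) = -9*(-16 - W) = 144 + 9*W)
G(b) = (-72 + b)*(132 + b) (G(b) = (b + 132)*(b + (144 + 9*(-24))) = (132 + b)*(b + (144 - 216)) = (132 + b)*(b - 72) = (132 + b)*(-72 + b) = (-72 + b)*(132 + b))
Z(-246)/G(B(-18)) = (3310*(-246))/(-9504 + (-29/(-18))**2 + 60*(-29/(-18))) = -814260/(-9504 + (-29*(-1/18))**2 + 60*(-29*(-1/18))) = -814260/(-9504 + (29/18)**2 + 60*(29/18)) = -814260/(-9504 + 841/324 + 290/3) = -814260/(-3047135/324) = -814260*(-324/3047135) = 52764048/609427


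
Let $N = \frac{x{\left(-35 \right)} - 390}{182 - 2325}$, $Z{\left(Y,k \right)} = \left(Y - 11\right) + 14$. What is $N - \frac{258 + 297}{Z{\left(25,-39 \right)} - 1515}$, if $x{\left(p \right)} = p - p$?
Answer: $\frac{1769295}{3186641} \approx 0.55522$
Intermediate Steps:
$x{\left(p \right)} = 0$
$Z{\left(Y,k \right)} = 3 + Y$ ($Z{\left(Y,k \right)} = \left(-11 + Y\right) + 14 = 3 + Y$)
$N = \frac{390}{2143}$ ($N = \frac{0 - 390}{182 - 2325} = \frac{0 - 390}{-2143} = \left(-390\right) \left(- \frac{1}{2143}\right) = \frac{390}{2143} \approx 0.18199$)
$N - \frac{258 + 297}{Z{\left(25,-39 \right)} - 1515} = \frac{390}{2143} - \frac{258 + 297}{\left(3 + 25\right) - 1515} = \frac{390}{2143} - \frac{555}{28 - 1515} = \frac{390}{2143} - \frac{555}{-1487} = \frac{390}{2143} - 555 \left(- \frac{1}{1487}\right) = \frac{390}{2143} - - \frac{555}{1487} = \frac{390}{2143} + \frac{555}{1487} = \frac{1769295}{3186641}$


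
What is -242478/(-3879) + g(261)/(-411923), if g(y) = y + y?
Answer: 11097804484/177538813 ≈ 62.509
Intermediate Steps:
g(y) = 2*y
-242478/(-3879) + g(261)/(-411923) = -242478/(-3879) + (2*261)/(-411923) = -242478*(-1/3879) + 522*(-1/411923) = 26942/431 - 522/411923 = 11097804484/177538813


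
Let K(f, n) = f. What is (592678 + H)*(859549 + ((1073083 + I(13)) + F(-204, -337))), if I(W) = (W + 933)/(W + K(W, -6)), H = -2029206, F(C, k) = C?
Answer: -36088509567536/13 ≈ -2.7760e+12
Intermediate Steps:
I(W) = (933 + W)/(2*W) (I(W) = (W + 933)/(W + W) = (933 + W)/((2*W)) = (933 + W)*(1/(2*W)) = (933 + W)/(2*W))
(592678 + H)*(859549 + ((1073083 + I(13)) + F(-204, -337))) = (592678 - 2029206)*(859549 + ((1073083 + (½)*(933 + 13)/13) - 204)) = -1436528*(859549 + ((1073083 + (½)*(1/13)*946) - 204)) = -1436528*(859549 + ((1073083 + 473/13) - 204)) = -1436528*(859549 + (13950552/13 - 204)) = -1436528*(859549 + 13947900/13) = -1436528*25122037/13 = -36088509567536/13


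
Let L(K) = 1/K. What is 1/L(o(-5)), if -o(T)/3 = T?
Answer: 15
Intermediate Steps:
o(T) = -3*T
1/L(o(-5)) = 1/(1/(-3*(-5))) = 1/(1/15) = 15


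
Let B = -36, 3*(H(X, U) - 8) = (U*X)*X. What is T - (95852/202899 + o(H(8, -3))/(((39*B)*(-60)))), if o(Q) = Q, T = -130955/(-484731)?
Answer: -198264164459/983514351690 ≈ -0.20159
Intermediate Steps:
H(X, U) = 8 + U*X**2/3 (H(X, U) = 8 + ((U*X)*X)/3 = 8 + (U*X**2)/3 = 8 + U*X**2/3)
T = 130955/484731 (T = -130955*(-1/484731) = 130955/484731 ≈ 0.27016)
T - (95852/202899 + o(H(8, -3))/(((39*B)*(-60)))) = 130955/484731 - (95852/202899 + (8 + (1/3)*(-3)*8**2)/(((39*(-36))*(-60)))) = 130955/484731 - (95852*(1/202899) + (8 + (1/3)*(-3)*64)/((-1404*(-60)))) = 130955/484731 - (95852/202899 + (8 - 64)/84240) = 130955/484731 - (95852/202899 - 56*1/84240) = 130955/484731 - (95852/202899 - 7/10530) = 130955/484731 - 1*335967089/712175490 = 130955/484731 - 335967089/712175490 = -198264164459/983514351690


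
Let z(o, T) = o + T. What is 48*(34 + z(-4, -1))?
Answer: 1392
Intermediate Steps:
z(o, T) = T + o
48*(34 + z(-4, -1)) = 48*(34 + (-1 - 4)) = 48*(34 - 5) = 48*29 = 1392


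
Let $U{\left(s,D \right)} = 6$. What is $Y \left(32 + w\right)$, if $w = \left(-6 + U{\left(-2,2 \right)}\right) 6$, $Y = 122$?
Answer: $3904$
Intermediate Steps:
$w = 0$ ($w = \left(-6 + 6\right) 6 = 0 \cdot 6 = 0$)
$Y \left(32 + w\right) = 122 \left(32 + 0\right) = 122 \cdot 32 = 3904$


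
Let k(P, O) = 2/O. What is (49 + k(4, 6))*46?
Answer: 6808/3 ≈ 2269.3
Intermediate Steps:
(49 + k(4, 6))*46 = (49 + 2/6)*46 = (49 + 2*(1/6))*46 = (49 + 1/3)*46 = (148/3)*46 = 6808/3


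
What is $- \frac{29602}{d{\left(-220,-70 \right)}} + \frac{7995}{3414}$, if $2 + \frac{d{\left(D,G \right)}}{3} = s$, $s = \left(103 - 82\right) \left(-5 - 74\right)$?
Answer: $\frac{46966771}{5670654} \approx 8.2824$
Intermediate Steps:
$s = -1659$ ($s = 21 \left(-79\right) = -1659$)
$d{\left(D,G \right)} = -4983$ ($d{\left(D,G \right)} = -6 + 3 \left(-1659\right) = -6 - 4977 = -4983$)
$- \frac{29602}{d{\left(-220,-70 \right)}} + \frac{7995}{3414} = - \frac{29602}{-4983} + \frac{7995}{3414} = \left(-29602\right) \left(- \frac{1}{4983}\right) + 7995 \cdot \frac{1}{3414} = \frac{29602}{4983} + \frac{2665}{1138} = \frac{46966771}{5670654}$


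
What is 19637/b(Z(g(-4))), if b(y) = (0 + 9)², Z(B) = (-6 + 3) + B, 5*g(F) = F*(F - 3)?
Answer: 19637/81 ≈ 242.43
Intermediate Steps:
g(F) = F*(-3 + F)/5 (g(F) = (F*(F - 3))/5 = (F*(-3 + F))/5 = F*(-3 + F)/5)
Z(B) = -3 + B
b(y) = 81 (b(y) = 9² = 81)
19637/b(Z(g(-4))) = 19637/81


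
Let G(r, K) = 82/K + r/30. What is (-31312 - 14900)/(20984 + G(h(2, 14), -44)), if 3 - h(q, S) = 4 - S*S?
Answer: -508332/230875 ≈ -2.2018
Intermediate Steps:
h(q, S) = -1 + S² (h(q, S) = 3 - (4 - S*S) = 3 - (4 - S²) = 3 + (-4 + S²) = -1 + S²)
G(r, K) = 82/K + r/30 (G(r, K) = 82/K + r*(1/30) = 82/K + r/30)
(-31312 - 14900)/(20984 + G(h(2, 14), -44)) = (-31312 - 14900)/(20984 + (82/(-44) + (-1 + 14²)/30)) = -46212/(20984 + (82*(-1/44) + (-1 + 196)/30)) = -46212/(20984 + (-41/22 + (1/30)*195)) = -46212/(20984 + (-41/22 + 13/2)) = -46212/(20984 + 51/11) = -46212/230875/11 = -46212*11/230875 = -508332/230875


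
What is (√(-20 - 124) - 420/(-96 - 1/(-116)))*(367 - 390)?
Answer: -224112/2227 - 276*I ≈ -100.63 - 276.0*I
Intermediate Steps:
(√(-20 - 124) - 420/(-96 - 1/(-116)))*(367 - 390) = (√(-144) - 420/(-96 - 1*(-1/116)))*(-23) = (12*I - 420/(-96 + 1/116))*(-23) = (12*I - 420/(-11135/116))*(-23) = (12*I - 420*(-116/11135))*(-23) = (12*I + 9744/2227)*(-23) = (9744/2227 + 12*I)*(-23) = -224112/2227 - 276*I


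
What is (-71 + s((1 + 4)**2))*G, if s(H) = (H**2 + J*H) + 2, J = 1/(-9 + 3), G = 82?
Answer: 135751/3 ≈ 45250.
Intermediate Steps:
J = -1/6 (J = 1/(-6) = -1/6 ≈ -0.16667)
s(H) = 2 + H**2 - H/6 (s(H) = (H**2 - H/6) + 2 = 2 + H**2 - H/6)
(-71 + s((1 + 4)**2))*G = (-71 + (2 + ((1 + 4)**2)**2 - (1 + 4)**2/6))*82 = (-71 + (2 + (5**2)**2 - 1/6*5**2))*82 = (-71 + (2 + 25**2 - 1/6*25))*82 = (-71 + (2 + 625 - 25/6))*82 = (-71 + 3737/6)*82 = (3311/6)*82 = 135751/3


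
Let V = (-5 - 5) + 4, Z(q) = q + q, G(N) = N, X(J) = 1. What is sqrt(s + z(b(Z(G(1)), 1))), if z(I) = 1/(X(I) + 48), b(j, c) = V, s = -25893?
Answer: 2*I*sqrt(317189)/7 ≈ 160.91*I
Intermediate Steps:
Z(q) = 2*q
V = -6 (V = -10 + 4 = -6)
b(j, c) = -6
z(I) = 1/49 (z(I) = 1/(1 + 48) = 1/49)
sqrt(s + z(b(Z(G(1)), 1))) = sqrt(-25893 + 1/49) = sqrt(-1268756/49) = 2*I*sqrt(317189)/7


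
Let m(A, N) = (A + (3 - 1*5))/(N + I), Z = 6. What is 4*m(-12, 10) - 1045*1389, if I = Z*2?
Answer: -15966583/11 ≈ -1.4515e+6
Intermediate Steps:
I = 12 (I = 6*2 = 12)
m(A, N) = (-2 + A)/(12 + N) (m(A, N) = (A + (3 - 1*5))/(N + 12) = (A + (3 - 5))/(12 + N) = (A - 2)/(12 + N) = (-2 + A)/(12 + N))
4*m(-12, 10) - 1045*1389 = 4*((-2 - 12)/(12 + 10)) - 1045*1389 = 4*(-14/22) - 1451505 = 4*((1/22)*(-14)) - 1451505 = 4*(-7/11) - 1451505 = -28/11 - 1451505 = -15966583/11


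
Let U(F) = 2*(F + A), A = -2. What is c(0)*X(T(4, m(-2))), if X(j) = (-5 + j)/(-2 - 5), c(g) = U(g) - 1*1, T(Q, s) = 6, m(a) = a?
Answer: 5/7 ≈ 0.71429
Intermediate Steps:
U(F) = -4 + 2*F (U(F) = 2*(F - 2) = 2*(-2 + F) = -4 + 2*F)
c(g) = -5 + 2*g (c(g) = (-4 + 2*g) - 1*1 = (-4 + 2*g) - 1 = -5 + 2*g)
X(j) = 5/7 - j/7 (X(j) = (-5 + j)/(-7) = (-5 + j)*(-⅐) = 5/7 - j/7)
c(0)*X(T(4, m(-2))) = (-5 + 2*0)*(5/7 - ⅐*6) = (-5 + 0)*(5/7 - 6/7) = -5*(-⅐) = 5/7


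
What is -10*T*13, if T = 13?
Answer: -1690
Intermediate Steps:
-10*T*13 = -10*13*13 = -130*13 = -1690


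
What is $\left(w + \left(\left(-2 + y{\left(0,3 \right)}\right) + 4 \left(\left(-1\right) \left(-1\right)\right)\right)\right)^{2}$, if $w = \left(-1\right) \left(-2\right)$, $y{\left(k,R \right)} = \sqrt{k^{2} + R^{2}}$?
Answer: $49$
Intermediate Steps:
$y{\left(k,R \right)} = \sqrt{R^{2} + k^{2}}$
$w = 2$
$\left(w + \left(\left(-2 + y{\left(0,3 \right)}\right) + 4 \left(\left(-1\right) \left(-1\right)\right)\right)\right)^{2} = \left(2 - \left(2 - \sqrt{3^{2} + 0^{2}} - \left(-4\right) \left(-1\right)\right)\right)^{2} = \left(2 - \left(-2 - \sqrt{9 + 0}\right)\right)^{2} = \left(2 + \left(\left(-2 + \sqrt{9}\right) + 4\right)\right)^{2} = \left(2 + \left(\left(-2 + 3\right) + 4\right)\right)^{2} = \left(2 + \left(1 + 4\right)\right)^{2} = \left(2 + 5\right)^{2} = 7^{2} = 49$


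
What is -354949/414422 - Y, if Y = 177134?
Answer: -73408581497/414422 ≈ -1.7713e+5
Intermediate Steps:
-354949/414422 - Y = -354949/414422 - 1*177134 = -354949*1/414422 - 177134 = -354949/414422 - 177134 = -73408581497/414422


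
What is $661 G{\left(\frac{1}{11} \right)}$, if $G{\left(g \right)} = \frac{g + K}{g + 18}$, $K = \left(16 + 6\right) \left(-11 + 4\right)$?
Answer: $- \frac{1119073}{199} \approx -5623.5$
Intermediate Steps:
$K = -154$ ($K = 22 \left(-7\right) = -154$)
$G{\left(g \right)} = \frac{-154 + g}{18 + g}$ ($G{\left(g \right)} = \frac{g - 154}{g + 18} = \frac{-154 + g}{18 + g}$)
$661 G{\left(\frac{1}{11} \right)} = 661 \frac{-154 + \frac{1}{11}}{18 + \frac{1}{11}} = 661 \frac{1}{\frac{199}{11}} \left(- \frac{1693}{11}\right) = 661 \cdot \frac{11}{199} \left(- \frac{1693}{11}\right) = 661 \left(- \frac{1693}{199}\right) = - \frac{1119073}{199}$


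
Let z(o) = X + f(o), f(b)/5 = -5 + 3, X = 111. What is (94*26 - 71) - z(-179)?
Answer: 2272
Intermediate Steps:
f(b) = -10 (f(b) = 5*(-5 + 3) = 5*(-2) = -10)
z(o) = 101 (z(o) = 111 - 10 = 101)
(94*26 - 71) - z(-179) = (94*26 - 71) - 1*101 = (2444 - 71) - 101 = 2373 - 101 = 2272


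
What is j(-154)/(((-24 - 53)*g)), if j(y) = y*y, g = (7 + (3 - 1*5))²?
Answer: -308/25 ≈ -12.320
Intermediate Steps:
g = 25 (g = (7 + (3 - 5))² = (7 - 2)² = 5² = 25)
j(y) = y²
j(-154)/(((-24 - 53)*g)) = (-154)²/(((-24 - 53)*25)) = 23716/((-77*25)) = 23716/(-1925) = 23716*(-1/1925) = -308/25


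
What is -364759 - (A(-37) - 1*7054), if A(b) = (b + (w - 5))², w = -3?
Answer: -359730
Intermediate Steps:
A(b) = (-8 + b)² (A(b) = (b + (-3 - 5))² = (b - 8)² = (-8 + b)²)
-364759 - (A(-37) - 1*7054) = -364759 - ((-8 - 37)² - 1*7054) = -364759 - ((-45)² - 7054) = -364759 - (2025 - 7054) = -364759 - 1*(-5029) = -364759 + 5029 = -359730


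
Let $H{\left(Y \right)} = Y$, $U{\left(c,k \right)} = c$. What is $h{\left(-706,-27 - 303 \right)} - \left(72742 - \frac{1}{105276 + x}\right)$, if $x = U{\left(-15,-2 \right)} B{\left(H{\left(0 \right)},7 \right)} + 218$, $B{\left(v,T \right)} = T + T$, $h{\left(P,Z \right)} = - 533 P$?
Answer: $\frac{31959589905}{105284} \approx 3.0356 \cdot 10^{5}$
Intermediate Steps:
$B{\left(v,T \right)} = 2 T$
$x = 8$ ($x = - 15 \cdot 2 \cdot 7 + 218 = \left(-15\right) 14 + 218 = -210 + 218 = 8$)
$h{\left(-706,-27 - 303 \right)} - \left(72742 - \frac{1}{105276 + x}\right) = \left(-533\right) \left(-706\right) - \left(72742 - \frac{1}{105276 + 8}\right) = 376298 - \left(72742 - \frac{1}{105284}\right) = 376298 - \frac{7658568727}{105284} = \frac{31959589905}{105284}$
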